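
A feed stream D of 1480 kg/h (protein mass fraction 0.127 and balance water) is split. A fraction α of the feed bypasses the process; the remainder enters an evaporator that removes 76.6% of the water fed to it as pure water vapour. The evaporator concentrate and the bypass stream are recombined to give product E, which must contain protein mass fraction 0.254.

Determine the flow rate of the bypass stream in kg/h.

373.4 kg/h

All 1480×0.127 = 187.96 kg/h of protein reaches E, so E = 187.96/0.254 = 740 kg/h and vapour = 740 kg/h.
The evaporator receives (1−α)·1480 of feed at 0.873 water and removes 0.766 of that water:
0.766×0.873×(1−α)×1480 = 740
(1−α) = 740/989.7 = 0.7477;  α = 0.2523.
Bypass flow = 0.2523×1480 = 373.4 kg/h.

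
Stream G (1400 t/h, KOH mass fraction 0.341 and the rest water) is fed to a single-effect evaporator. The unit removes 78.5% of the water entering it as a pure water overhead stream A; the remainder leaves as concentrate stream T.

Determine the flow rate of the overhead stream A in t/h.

water entering = 1400×0.659 = 922.6 t/h; overhead removed = 0.785×922.6 = 724.24 t/h.

724.2 t/h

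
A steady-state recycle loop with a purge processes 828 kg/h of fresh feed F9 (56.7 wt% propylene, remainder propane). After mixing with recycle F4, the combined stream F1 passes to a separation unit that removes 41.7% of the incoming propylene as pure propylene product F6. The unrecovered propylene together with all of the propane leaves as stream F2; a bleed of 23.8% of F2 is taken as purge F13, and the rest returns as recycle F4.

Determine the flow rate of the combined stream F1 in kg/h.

2351 kg/h

propane enters only via F9 and leaves only via the purge: 828×0.433 = 0.238×(propane in F2), and the separation unit passes all propane, so propane in F1 = propane in F2 = 1506.4 kg/h.
propylene in F1: m_A = 828×0.567 + (1−0.238)·(1−0.417)·m_A, so m_A = 469.48/0.5558 = 844.76 kg/h.
F1 = 844.76 + 1506.4 = 2351.2 kg/h.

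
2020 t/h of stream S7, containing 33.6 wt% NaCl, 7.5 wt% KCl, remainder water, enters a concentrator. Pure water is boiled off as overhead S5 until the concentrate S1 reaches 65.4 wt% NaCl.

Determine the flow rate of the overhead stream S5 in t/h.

982.2 t/h

NaCl is conserved: 2020×0.336 = 678.72 t/h all reports to the concentrate.
Concentrate = 678.72/(target fraction) = 1037.8 t/h.
Overhead = 2020 − 1037.8 = 982.2 t/h.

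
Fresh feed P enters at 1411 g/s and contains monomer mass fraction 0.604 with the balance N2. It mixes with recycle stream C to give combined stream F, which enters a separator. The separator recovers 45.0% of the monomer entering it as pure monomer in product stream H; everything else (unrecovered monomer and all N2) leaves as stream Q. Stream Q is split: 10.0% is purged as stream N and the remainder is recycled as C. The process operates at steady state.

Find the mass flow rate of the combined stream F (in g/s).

N2 enters only via P and leaves only via the purge: 1411×0.396 = 0.100×(N2 in Q), and the separator passes all N2, so N2 in F = N2 in Q = 5587.6 g/s.
monomer in F: m_A = 1411×0.604 + (1−0.100)·(1−0.450)·m_A, so m_A = 852.24/0.5050 = 1687.6 g/s.
F = 1687.6 + 5587.6 = 7275.2 g/s.

7275 g/s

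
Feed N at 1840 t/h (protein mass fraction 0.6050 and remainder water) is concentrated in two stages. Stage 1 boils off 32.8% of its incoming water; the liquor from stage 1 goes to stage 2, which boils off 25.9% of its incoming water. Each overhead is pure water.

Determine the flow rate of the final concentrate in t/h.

water in feed = 1840×0.395 = 726.8 t/h.
After stage 1: water left = (1−0.328)×726.8 = 488.41; stream total = 1601.6 t/h.
After stage 2: water left = (1−0.259)×488.41 = 361.91; final concentrate = 1475.1 t/h.

1475 t/h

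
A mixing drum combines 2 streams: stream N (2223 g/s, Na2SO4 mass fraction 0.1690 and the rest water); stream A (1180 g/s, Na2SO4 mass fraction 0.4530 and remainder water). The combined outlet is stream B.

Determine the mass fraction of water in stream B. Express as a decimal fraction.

Total flow out = 2223 + 1180 = 3403 g/s.
water in = 2223×0.831 + 1180×0.547 = 2492.8 g/s.
water mass fraction in B = 2492.8/3403 = 0.7325.

0.7325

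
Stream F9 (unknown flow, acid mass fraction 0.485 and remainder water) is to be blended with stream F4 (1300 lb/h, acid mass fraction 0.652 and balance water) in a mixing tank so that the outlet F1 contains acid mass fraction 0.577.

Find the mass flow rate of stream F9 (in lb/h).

Let F9 be the unknown flow. Total out = 1300 + F9.
acid balance: 847.6 + 0.485·F9 = 0.577·(1300 + F9)
(0.485 − 0.577)·F9 = 0.577×1300 − 847.6 = -97.5
F9 = -97.5 / -0.092 = 1059.8 lb/h

1060 lb/h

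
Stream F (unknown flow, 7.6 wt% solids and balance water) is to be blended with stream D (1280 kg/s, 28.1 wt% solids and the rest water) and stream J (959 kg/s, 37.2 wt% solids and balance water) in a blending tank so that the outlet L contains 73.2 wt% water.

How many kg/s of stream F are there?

606.1 kg/s

Let F be the unknown flow. Total out = 2239 + F.
water balance: 1522.6 + 0.924·F = 0.732·(2239 + F)
(0.924 − 0.732)·F = 0.732×2239 − 1522.6 = 116.38
F = 116.38 / 0.192 = 606.12 kg/s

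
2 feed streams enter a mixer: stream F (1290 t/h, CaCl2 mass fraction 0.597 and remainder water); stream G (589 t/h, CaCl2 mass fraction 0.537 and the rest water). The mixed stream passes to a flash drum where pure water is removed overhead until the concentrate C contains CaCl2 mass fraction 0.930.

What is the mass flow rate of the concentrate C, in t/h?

CaCl2 entering = 1290×0.597 + 589×0.537 = 1086.4 t/h.
All CaCl2 reports to C, so C = 1086.4/0.930 = 1168.2 t/h.

1168 t/h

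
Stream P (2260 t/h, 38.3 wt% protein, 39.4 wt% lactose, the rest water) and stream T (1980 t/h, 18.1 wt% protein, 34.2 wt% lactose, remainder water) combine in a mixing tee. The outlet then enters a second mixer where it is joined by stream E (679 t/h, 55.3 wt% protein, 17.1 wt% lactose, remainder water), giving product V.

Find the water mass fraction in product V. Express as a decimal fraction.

Overall, product flow = 4919 t/h.
water in = 2260×0.223 + 1980×0.477 + 679×0.276 = 1635.8 t/h.
water fraction in V = 0.333.

0.333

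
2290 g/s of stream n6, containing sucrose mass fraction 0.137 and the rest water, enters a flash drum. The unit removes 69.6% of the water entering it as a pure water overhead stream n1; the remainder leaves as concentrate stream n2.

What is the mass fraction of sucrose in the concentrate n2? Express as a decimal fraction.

0.343

sucrose is not removed: 2290×0.137 = 313.73 g/s of sucrose enters n2.
water entering = 2290×0.863 = 1976.3 g/s; overhead removed = 0.696×1976.3 = 1375.5 g/s.
Concentrate = 2290 − 1375.5 = 914.52 g/s.
Mass fraction = 313.73/914.52 = 0.343.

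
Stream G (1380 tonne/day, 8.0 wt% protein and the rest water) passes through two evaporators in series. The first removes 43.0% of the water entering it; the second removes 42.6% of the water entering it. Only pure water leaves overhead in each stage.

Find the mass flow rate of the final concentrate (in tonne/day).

525.8 tonne/day

water in feed = 1380×0.920 = 1269.6 tonne/day.
After stage 1: water left = (1−0.430)×1269.6 = 723.67; stream total = 834.07 tonne/day.
After stage 2: water left = (1−0.426)×723.67 = 415.39; final concentrate = 525.79 tonne/day.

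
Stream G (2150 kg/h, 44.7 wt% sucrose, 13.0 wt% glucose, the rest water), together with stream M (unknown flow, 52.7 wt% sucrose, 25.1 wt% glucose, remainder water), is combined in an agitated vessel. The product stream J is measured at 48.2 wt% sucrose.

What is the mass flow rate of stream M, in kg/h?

1672 kg/h

Let M be the unknown flow. Total out = 2150 + M.
sucrose balance: 961.05 + 0.527·M = 0.482·(2150 + M)
(0.527 − 0.482)·M = 0.482×2150 − 961.05 = 75.25
M = 75.25 / 0.045 = 1672.2 kg/h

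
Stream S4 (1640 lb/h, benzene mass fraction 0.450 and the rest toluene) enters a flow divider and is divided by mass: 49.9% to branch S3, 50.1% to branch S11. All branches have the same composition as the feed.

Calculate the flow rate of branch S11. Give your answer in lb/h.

821.6 lb/h

Branch S11 flow = 0.501×1640 = 821.64 lb/h.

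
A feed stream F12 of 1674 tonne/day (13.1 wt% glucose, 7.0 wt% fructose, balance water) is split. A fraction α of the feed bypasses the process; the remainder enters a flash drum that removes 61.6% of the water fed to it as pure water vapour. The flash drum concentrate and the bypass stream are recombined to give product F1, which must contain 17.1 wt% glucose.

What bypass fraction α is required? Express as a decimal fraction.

0.525

All 1674×0.131 = 219.29 tonne/day of glucose reaches F1, so F1 = 219.29/0.171 = 1282.4 tonne/day and vapour = 391.58 tonne/day.
The evaporator receives (1−α)·1674 of feed at 0.799 water and removes 0.616 of that water:
0.616×0.799×(1−α)×1674 = 391.58
(1−α) = 391.58/823.92 = 0.4753;  α = 0.5247.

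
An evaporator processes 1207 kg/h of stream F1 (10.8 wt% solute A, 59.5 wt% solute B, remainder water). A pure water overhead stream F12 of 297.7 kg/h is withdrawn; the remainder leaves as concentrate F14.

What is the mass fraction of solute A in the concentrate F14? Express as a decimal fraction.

0.143

solute A is not removed: 1207×0.108 = 130.36 kg/h of solute A enters F14.
Concentrate = 1207 − 297.7 = 909.3 kg/h.
Mass fraction = 130.36/909.3 = 0.143.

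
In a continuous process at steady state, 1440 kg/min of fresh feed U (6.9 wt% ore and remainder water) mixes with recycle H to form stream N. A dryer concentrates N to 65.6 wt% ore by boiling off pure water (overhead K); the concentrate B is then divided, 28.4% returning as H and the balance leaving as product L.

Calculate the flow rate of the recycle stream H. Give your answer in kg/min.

60.08 kg/min

Overall ore balance (none leaves overhead): ore in fresh feed = ore in product, i.e. 1440×0.069 = (1−0.284)·B·0.656.
B = 99.36/(0.656×0.716) = 211.54 kg/min.
Recycle H = 0.284×211.54 = 60.078 kg/min.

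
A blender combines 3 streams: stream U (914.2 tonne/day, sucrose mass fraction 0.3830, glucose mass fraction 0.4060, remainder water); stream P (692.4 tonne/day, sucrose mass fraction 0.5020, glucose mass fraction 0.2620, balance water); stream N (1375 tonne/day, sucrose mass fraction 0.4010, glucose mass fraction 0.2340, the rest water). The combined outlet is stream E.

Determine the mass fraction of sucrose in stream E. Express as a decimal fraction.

0.4189

Total flow out = 914.2 + 692.4 + 1375 = 2981.6 tonne/day.
sucrose in = 914.2×0.383 + 692.4×0.502 + 1375×0.401 = 1249.1 tonne/day.
sucrose mass fraction in E = 1249.1/2981.6 = 0.4189.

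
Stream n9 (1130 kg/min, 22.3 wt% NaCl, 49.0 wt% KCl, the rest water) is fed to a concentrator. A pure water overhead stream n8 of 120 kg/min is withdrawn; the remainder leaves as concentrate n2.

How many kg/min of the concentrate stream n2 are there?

1010 kg/min

Concentrate = 1130 − 120 = 1010 kg/min.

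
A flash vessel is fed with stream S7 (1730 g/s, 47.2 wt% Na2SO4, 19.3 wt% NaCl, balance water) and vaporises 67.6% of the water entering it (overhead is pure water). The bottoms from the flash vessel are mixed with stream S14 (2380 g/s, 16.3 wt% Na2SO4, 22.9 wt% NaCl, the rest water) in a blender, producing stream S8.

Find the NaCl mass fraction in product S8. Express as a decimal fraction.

0.236

Vapour removed = 0.676×0.335×1730 = 391.78 g/s; concentrate = 1338.2 g/s.
NaCl reaching the mixer = 333.89 (from concentrate) + 2380×0.229 = 878.91 g/s.
Product flow = 1338.2 + 2380 = 3718.2 g/s; NaCl fraction = 0.236.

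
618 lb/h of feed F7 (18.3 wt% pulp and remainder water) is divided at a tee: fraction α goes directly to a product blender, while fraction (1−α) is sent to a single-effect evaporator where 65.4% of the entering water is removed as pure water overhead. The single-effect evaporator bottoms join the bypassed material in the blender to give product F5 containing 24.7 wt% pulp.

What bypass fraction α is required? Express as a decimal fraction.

0.515

All 618×0.183 = 113.09 lb/h of pulp reaches F5, so F5 = 113.09/0.247 = 457.87 lb/h and vapour = 160.13 lb/h.
The evaporator receives (1−α)·618 of feed at 0.817 water and removes 0.654 of that water:
0.654×0.817×(1−α)×618 = 160.13
(1−α) = 160.13/330.21 = 0.4849;  α = 0.5151.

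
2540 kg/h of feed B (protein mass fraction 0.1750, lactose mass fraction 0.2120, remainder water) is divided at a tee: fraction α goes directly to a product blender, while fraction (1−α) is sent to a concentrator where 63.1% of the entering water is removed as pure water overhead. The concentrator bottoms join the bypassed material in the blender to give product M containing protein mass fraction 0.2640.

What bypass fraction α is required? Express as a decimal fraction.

0.128

All 2540×0.175 = 444.5 kg/h of protein reaches M, so M = 444.5/0.264 = 1683.7 kg/h and vapour = 856.29 kg/h.
The evaporator receives (1−α)·2540 of feed at 0.613 water and removes 0.631 of that water:
0.631×0.613×(1−α)×2540 = 856.29
(1−α) = 856.29/982.48 = 0.8716;  α = 0.1284.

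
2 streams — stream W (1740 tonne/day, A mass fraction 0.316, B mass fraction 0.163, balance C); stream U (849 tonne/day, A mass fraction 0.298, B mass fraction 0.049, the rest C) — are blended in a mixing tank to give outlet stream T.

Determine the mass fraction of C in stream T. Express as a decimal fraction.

Total flow out = 1740 + 849 = 2589 tonne/day.
C in = 1740×0.521 + 849×0.653 = 1460.9 tonne/day.
C mass fraction in T = 1460.9/2589 = 0.564.

0.564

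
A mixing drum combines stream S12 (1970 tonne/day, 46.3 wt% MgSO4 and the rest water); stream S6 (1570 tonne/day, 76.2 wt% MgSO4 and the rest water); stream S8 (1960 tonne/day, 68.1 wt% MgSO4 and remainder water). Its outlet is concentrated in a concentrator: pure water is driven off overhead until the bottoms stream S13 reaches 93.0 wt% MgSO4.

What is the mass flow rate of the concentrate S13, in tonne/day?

3702 tonne/day

MgSO4 entering = 1970×0.463 + 1570×0.762 + 1960×0.681 = 3443.2 tonne/day.
All MgSO4 reports to S13, so S13 = 3443.2/0.930 = 3702.4 tonne/day.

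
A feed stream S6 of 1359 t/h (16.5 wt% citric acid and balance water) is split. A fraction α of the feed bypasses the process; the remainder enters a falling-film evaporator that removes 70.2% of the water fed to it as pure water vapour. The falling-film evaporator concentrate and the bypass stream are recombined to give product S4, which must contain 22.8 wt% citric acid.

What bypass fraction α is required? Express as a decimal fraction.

0.529

All 1359×0.165 = 224.24 t/h of citric acid reaches S4, so S4 = 224.24/0.228 = 983.49 t/h and vapour = 375.51 t/h.
The evaporator receives (1−α)·1359 of feed at 0.835 water and removes 0.702 of that water:
0.702×0.835×(1−α)×1359 = 375.51
(1−α) = 375.51/796.61 = 0.4714;  α = 0.5286.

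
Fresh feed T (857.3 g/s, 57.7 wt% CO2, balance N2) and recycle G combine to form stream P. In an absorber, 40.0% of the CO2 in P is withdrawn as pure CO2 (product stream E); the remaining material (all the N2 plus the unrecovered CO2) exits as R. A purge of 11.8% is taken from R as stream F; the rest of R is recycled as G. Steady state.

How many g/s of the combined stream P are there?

4124 g/s

N2 enters only via T and leaves only via the purge: 857.3×0.423 = 0.118×(N2 in R), and the absorber passes all N2, so N2 in P = N2 in R = 3073.2 g/s.
CO2 in P: m_A = 857.3×0.577 + (1−0.118)·(1−0.400)·m_A, so m_A = 494.66/0.4708 = 1050.7 g/s.
P = 1050.7 + 3073.2 = 4123.9 g/s.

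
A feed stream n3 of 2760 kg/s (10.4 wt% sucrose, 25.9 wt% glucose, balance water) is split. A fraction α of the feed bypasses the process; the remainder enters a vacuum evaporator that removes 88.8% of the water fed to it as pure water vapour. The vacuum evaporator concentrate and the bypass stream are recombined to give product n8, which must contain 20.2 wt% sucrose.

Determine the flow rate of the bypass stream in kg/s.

All 2760×0.104 = 287.04 kg/s of sucrose reaches n8, so n8 = 287.04/0.202 = 1421 kg/s and vapour = 1339 kg/s.
The evaporator receives (1−α)·2760 of feed at 0.637 water and removes 0.888 of that water:
0.888×0.637×(1−α)×2760 = 1339
(1−α) = 1339/1561.2 = 0.8577;  α = 0.1423.
Bypass flow = 0.1423×2760 = 392.82 kg/s.

392.8 kg/s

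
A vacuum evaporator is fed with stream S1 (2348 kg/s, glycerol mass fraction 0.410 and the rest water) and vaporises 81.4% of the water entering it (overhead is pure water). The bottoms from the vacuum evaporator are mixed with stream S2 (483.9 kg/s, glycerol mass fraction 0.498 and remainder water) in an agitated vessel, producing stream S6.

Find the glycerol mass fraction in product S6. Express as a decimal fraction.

Vapour removed = 0.814×0.590×2348 = 1127.7 kg/s; concentrate = 1220.3 kg/s.
glycerol reaching the mixer = 962.68 (from concentrate) + 483.9×0.498 = 1203.7 kg/s.
Product flow = 1220.3 + 483.9 = 1704.2 kg/s; glycerol fraction = 0.706.

0.706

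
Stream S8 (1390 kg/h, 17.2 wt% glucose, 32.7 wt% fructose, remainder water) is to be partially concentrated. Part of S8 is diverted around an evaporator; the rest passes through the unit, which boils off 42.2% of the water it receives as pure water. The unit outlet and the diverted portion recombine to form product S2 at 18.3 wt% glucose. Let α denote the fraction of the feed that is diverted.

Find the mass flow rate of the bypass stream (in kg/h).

994.8 kg/h

All 1390×0.172 = 239.08 kg/h of glucose reaches S2, so S2 = 239.08/0.183 = 1306.4 kg/h and vapour = 83.552 kg/h.
The evaporator receives (1−α)·1390 of feed at 0.501 water and removes 0.422 of that water:
0.422×0.501×(1−α)×1390 = 83.552
(1−α) = 83.552/293.88 = 0.2843;  α = 0.7157.
Bypass flow = 0.7157×1390 = 994.81 kg/h.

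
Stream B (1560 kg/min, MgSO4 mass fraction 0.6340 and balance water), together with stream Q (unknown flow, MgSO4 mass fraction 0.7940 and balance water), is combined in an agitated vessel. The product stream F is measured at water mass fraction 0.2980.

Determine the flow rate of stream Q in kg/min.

Let Q be the unknown flow. Total out = 1560 + Q.
water balance: 570.96 + 0.206·Q = 0.298·(1560 + Q)
(0.206 − 0.298)·Q = 0.298×1560 − 570.96 = -106.08
Q = -106.08 / -0.092 = 1153 kg/min

1153 kg/min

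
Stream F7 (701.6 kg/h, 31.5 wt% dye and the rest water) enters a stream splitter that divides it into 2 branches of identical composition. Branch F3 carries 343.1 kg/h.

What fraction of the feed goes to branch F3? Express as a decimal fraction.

0.489

Fraction to F3 = 343.1/701.6 = 0.4890.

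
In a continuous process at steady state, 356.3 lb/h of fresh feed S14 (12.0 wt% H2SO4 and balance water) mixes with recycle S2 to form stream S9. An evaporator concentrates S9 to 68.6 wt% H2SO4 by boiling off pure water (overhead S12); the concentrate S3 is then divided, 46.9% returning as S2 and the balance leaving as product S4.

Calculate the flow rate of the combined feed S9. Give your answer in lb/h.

411.3 lb/h

Overall H2SO4 balance (none leaves overhead): H2SO4 in fresh feed = H2SO4 in product, i.e. 356.3×0.120 = (1−0.469)·S3·0.686.
S3 = 42.756/(0.686×0.531) = 117.38 lb/h.
Recycle S2 = 0.469×117.38 = 55.049 lb/h.
Combined feed S9 = 356.3 + 55.049 = 411.35 lb/h.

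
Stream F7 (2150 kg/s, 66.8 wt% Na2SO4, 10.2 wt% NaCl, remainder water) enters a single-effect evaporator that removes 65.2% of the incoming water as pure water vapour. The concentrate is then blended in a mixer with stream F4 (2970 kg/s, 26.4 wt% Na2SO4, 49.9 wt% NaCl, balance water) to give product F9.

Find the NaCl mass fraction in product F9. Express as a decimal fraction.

Vapour removed = 0.652×0.230×2150 = 322.41 kg/s; concentrate = 1827.6 kg/s.
NaCl reaching the mixer = 219.3 (from concentrate) + 2970×0.499 = 1701.3 kg/s.
Product flow = 1827.6 + 2970 = 4797.6 kg/s; NaCl fraction = 0.3546.

0.3546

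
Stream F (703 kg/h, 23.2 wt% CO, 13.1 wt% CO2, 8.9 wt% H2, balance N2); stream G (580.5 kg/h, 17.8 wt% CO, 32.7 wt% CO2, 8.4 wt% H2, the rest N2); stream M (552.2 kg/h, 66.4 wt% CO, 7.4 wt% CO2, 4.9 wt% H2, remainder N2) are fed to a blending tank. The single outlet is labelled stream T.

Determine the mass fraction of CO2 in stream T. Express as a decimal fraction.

0.176

Total flow out = 703 + 580.5 + 552.2 = 1835.7 kg/h.
CO2 in = 703×0.131 + 580.5×0.327 + 552.2×0.074 = 322.78 kg/h.
CO2 mass fraction in T = 322.78/1835.7 = 0.176.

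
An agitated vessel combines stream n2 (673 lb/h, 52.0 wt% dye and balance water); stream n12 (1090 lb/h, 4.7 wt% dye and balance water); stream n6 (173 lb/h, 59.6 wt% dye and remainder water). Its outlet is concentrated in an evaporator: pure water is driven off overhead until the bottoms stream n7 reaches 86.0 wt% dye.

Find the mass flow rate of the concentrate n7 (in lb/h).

586.4 lb/h

dye entering = 673×0.520 + 1090×0.047 + 173×0.596 = 504.3 lb/h.
All dye reports to n7, so n7 = 504.3/0.860 = 586.39 lb/h.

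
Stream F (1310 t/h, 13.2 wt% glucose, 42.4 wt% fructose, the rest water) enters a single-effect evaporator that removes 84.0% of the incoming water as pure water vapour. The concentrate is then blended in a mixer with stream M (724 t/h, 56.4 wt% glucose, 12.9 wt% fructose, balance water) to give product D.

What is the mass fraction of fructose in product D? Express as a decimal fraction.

Vapour removed = 0.840×0.444×1310 = 488.58 t/h; concentrate = 821.42 t/h.
fructose reaching the mixer = 555.44 (from concentrate) + 724×0.129 = 648.84 t/h.
Product flow = 821.42 + 724 = 1545.4 t/h; fructose fraction = 0.420.

0.420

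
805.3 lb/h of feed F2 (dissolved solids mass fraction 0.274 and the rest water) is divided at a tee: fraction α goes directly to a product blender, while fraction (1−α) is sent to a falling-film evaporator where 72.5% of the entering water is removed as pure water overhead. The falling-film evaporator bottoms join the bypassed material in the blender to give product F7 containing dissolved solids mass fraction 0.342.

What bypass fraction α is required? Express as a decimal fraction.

All 805.3×0.274 = 220.65 lb/h of dissolved solids reaches F7, so F7 = 220.65/0.342 = 645.18 lb/h and vapour = 160.12 lb/h.
The evaporator receives (1−α)·805.3 of feed at 0.726 water and removes 0.725 of that water:
0.725×0.726×(1−α)×805.3 = 160.12
(1−α) = 160.12/423.87 = 0.3778;  α = 0.6222.

0.622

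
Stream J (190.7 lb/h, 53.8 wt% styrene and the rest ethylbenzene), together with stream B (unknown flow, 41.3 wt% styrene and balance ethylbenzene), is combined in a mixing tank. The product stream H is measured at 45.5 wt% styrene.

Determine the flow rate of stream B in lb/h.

Let B be the unknown flow. Total out = 190.7 + B.
styrene balance: 102.6 + 0.413·B = 0.455·(190.7 + B)
(0.413 − 0.455)·B = 0.455×190.7 − 102.6 = -15.828
B = -15.828 / -0.042 = 376.86 lb/h

376.9 lb/h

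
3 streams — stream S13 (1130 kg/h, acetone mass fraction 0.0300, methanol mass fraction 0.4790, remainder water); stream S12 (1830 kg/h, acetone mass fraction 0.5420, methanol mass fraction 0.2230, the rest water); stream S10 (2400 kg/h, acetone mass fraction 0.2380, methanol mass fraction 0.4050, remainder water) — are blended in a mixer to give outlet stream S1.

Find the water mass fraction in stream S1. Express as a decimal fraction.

0.3436

Total flow out = 1130 + 1830 + 2400 = 5360 kg/h.
water in = 1130×0.491 + 1830×0.235 + 2400×0.357 = 1841.7 kg/h.
water mass fraction in S1 = 1841.7/5360 = 0.3436.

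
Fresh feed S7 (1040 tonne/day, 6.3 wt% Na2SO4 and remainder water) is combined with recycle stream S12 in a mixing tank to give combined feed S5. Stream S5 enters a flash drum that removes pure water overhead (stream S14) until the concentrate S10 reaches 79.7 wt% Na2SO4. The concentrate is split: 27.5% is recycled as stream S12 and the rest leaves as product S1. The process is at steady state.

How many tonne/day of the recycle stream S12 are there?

31.18 tonne/day

Overall Na2SO4 balance (none leaves overhead): Na2SO4 in fresh feed = Na2SO4 in product, i.e. 1040×0.063 = (1−0.275)·S10·0.797.
S10 = 65.52/(0.797×0.725) = 113.39 tonne/day.
Recycle S12 = 0.275×113.39 = 31.182 tonne/day.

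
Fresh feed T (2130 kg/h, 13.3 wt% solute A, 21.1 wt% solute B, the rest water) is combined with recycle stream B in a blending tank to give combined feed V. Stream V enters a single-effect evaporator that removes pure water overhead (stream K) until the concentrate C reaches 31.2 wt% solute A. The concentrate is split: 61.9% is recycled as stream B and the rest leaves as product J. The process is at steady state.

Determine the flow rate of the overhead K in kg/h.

Overall solute A balance (none leaves overhead): solute A in fresh feed = solute A in product, i.e. 2130×0.133 = (1−0.619)·C·0.312.
C = 283.29/(0.312×0.381) = 2383.2 kg/h.
Recycle B = 0.619×2383.2 = 1475.2 kg/h.
Combined feed V = 2130 + 1475.2 = 3605.2 kg/h.
Overhead K = V − C = 3605.2 − 2383.2 = 1222 kg/h.

1222 kg/h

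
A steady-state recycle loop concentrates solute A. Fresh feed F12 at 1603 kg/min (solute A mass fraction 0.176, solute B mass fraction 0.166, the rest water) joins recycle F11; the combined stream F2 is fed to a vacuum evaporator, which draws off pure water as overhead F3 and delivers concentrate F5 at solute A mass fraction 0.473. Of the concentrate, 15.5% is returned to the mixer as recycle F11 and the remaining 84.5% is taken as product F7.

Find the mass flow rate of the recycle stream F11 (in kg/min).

109.4 kg/min

Overall solute A balance (none leaves overhead): solute A in fresh feed = solute A in product, i.e. 1603×0.176 = (1−0.155)·F5·0.473.
F5 = 282.13/(0.473×0.845) = 705.88 kg/min.
Recycle F11 = 0.155×705.88 = 109.41 kg/min.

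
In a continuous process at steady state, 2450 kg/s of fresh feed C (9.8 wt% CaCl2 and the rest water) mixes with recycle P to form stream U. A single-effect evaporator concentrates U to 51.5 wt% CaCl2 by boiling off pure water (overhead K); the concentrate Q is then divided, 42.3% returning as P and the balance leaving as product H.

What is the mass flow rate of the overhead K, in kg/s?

Overall CaCl2 balance (none leaves overhead): CaCl2 in fresh feed = CaCl2 in product, i.e. 2450×0.098 = (1−0.423)·Q·0.515.
Q = 240.1/(0.515×0.577) = 808 kg/s.
Recycle P = 0.423×808 = 341.78 kg/s.
Combined feed U = 2450 + 341.78 = 2791.8 kg/s.
Overhead K = U − Q = 2791.8 − 808 = 1983.8 kg/s.

1984 kg/s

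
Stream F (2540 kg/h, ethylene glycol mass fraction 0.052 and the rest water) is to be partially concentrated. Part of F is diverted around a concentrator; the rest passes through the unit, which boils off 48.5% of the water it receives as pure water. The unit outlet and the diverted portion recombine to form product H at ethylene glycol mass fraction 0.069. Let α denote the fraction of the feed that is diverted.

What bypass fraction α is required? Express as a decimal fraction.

0.464

All 2540×0.052 = 132.08 kg/h of ethylene glycol reaches H, so H = 132.08/0.069 = 1914.2 kg/h and vapour = 625.8 kg/h.
The evaporator receives (1−α)·2540 of feed at 0.948 water and removes 0.485 of that water:
0.485×0.948×(1−α)×2540 = 625.8
(1−α) = 625.8/1167.8 = 0.5359;  α = 0.4641.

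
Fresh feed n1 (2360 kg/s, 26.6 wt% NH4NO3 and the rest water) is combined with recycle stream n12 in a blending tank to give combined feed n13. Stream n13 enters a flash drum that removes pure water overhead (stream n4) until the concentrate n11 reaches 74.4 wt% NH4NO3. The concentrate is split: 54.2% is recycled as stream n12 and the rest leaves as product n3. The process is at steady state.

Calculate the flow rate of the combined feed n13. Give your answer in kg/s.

Overall NH4NO3 balance (none leaves overhead): NH4NO3 in fresh feed = NH4NO3 in product, i.e. 2360×0.266 = (1−0.542)·n11·0.744.
n11 = 627.76/(0.744×0.458) = 1842.3 kg/s.
Recycle n12 = 0.542×1842.3 = 998.51 kg/s.
Combined feed n13 = 2360 + 998.51 = 3358.5 kg/s.

3359 kg/s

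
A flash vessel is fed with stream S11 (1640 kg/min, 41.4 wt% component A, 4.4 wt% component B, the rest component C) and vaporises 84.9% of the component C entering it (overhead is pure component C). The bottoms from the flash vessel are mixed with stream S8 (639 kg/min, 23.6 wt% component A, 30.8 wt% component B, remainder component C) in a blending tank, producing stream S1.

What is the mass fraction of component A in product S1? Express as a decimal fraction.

Vapour removed = 0.849×0.542×1640 = 754.66 kg/min; concentrate = 885.34 kg/min.
component A reaching the mixer = 678.96 (from concentrate) + 639×0.236 = 829.76 kg/min.
Product flow = 885.34 + 639 = 1524.3 kg/min; component A fraction = 0.544.

0.544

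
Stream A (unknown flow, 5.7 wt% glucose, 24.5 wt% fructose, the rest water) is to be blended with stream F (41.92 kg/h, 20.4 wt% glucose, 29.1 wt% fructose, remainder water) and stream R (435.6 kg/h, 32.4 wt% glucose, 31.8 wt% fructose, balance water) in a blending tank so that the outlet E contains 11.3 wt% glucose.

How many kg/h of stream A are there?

Let A be the unknown flow. Total out = 477.52 + A.
glucose balance: 149.69 + 0.057·A = 0.113·(477.52 + A)
(0.057 − 0.113)·A = 0.113×477.52 − 149.69 = -95.726
A = -95.726 / -0.056 = 1709.4 kg/h

1709 kg/h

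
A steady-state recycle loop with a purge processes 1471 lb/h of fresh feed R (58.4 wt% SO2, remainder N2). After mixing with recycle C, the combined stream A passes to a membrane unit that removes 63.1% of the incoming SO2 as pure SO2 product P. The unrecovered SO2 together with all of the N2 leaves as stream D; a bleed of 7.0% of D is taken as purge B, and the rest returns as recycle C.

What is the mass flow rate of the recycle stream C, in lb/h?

8579 lb/h

N2 enters only via R and leaves only via the purge: 1471×0.416 = 0.070×(N2 in D), and the membrane unit passes all N2, so N2 in A = N2 in D = 8741.9 lb/h.
SO2 in A: m_A = 1471×0.584 + (1−0.070)·(1−0.631)·m_A, so m_A = 859.06/0.6568 = 1307.9 lb/h.
D = (1−0.631)×1307.9 + 8741.9 = 9224.6 lb/h.
Recycle C = (1−0.070)×9224.6 = 8578.8 lb/h.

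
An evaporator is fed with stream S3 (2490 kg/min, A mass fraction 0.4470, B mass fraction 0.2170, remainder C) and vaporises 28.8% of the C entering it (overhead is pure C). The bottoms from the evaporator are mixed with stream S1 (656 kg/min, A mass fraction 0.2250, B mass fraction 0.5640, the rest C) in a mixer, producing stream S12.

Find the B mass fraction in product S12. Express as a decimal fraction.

Vapour removed = 0.288×0.336×2490 = 240.95 kg/min; concentrate = 2249 kg/min.
B reaching the mixer = 540.33 (from concentrate) + 656×0.564 = 910.31 kg/min.
Product flow = 2249 + 656 = 2905 kg/min; B fraction = 0.3134.

0.3134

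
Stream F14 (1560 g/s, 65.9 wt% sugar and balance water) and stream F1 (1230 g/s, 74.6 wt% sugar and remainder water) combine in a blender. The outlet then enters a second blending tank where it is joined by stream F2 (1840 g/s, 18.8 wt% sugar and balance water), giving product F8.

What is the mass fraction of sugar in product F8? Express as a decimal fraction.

0.495

Overall, product flow = 4630 g/s.
sugar in = 1560×0.659 + 1230×0.746 + 1840×0.188 = 2291.5 g/s.
sugar fraction in F8 = 0.495.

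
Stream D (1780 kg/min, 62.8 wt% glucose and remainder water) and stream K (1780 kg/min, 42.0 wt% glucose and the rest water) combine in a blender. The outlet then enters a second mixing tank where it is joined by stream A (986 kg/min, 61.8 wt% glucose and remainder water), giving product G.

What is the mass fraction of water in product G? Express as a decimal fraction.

Overall, product flow = 4546 kg/min.
water in = 1780×0.372 + 1780×0.580 + 986×0.382 = 2071.2 kg/min.
water fraction in G = 0.4556.

0.4556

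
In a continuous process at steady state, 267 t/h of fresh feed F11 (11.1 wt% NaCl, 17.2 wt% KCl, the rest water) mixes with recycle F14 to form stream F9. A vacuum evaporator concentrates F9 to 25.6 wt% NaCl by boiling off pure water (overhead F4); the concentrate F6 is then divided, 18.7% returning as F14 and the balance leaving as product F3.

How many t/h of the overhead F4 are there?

151.2 t/h

Overall NaCl balance (none leaves overhead): NaCl in fresh feed = NaCl in product, i.e. 267×0.111 = (1−0.187)·F6·0.256.
F6 = 29.637/(0.256×0.813) = 142.4 t/h.
Recycle F14 = 0.187×142.4 = 26.628 t/h.
Combined feed F9 = 267 + 26.628 = 293.63 t/h.
Overhead F4 = F9 − F6 = 293.63 − 142.4 = 151.23 t/h.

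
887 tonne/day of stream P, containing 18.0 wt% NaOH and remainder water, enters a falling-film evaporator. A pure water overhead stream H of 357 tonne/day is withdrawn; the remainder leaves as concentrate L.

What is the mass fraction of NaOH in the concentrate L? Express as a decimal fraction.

NaOH is not removed: 887×0.180 = 159.66 tonne/day of NaOH enters L.
Concentrate = 887 − 357 = 530 tonne/day.
Mass fraction = 159.66/530 = 0.301.

0.301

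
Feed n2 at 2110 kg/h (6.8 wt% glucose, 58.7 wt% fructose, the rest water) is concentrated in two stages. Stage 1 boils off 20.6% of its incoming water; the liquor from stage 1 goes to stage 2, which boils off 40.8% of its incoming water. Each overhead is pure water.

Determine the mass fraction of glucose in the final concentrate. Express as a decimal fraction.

0.0832

water in feed = 2110×0.345 = 727.95 kg/h.
After stage 1: water left = (1−0.206)×727.95 = 577.99; stream total = 1960 kg/h.
After stage 2: water left = (1−0.408)×577.99 = 342.17; final concentrate = 1724.2 kg/h.
glucose fraction = 143.48/1724.2 = 0.0832.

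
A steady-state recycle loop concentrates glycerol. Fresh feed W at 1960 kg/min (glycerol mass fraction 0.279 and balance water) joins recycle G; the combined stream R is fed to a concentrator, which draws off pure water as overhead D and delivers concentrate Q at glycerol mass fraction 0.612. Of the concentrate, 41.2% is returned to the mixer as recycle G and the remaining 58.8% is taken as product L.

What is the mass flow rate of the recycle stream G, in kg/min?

626.1 kg/min

Overall glycerol balance (none leaves overhead): glycerol in fresh feed = glycerol in product, i.e. 1960×0.279 = (1−0.412)·Q·0.612.
Q = 546.84/(0.612×0.588) = 1519.6 kg/min.
Recycle G = 0.412×1519.6 = 626.08 kg/min.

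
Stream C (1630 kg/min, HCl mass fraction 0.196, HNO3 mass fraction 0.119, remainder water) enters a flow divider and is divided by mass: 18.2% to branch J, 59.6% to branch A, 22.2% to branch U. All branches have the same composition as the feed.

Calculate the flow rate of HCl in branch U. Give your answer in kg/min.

Branch U total = 0.222×1630 = 361.86 kg/min.
HCl in U = 0.196×361.86 = 70.925 kg/min.

70.92 kg/min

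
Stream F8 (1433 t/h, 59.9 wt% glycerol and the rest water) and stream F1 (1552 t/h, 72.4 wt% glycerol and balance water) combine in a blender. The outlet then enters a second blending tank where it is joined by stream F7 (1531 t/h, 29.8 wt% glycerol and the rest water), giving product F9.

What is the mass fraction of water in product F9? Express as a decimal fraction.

0.4601

Overall, product flow = 4516 t/h.
water in = 1433×0.401 + 1552×0.276 + 1531×0.702 = 2077.7 t/h.
water fraction in F9 = 0.4601.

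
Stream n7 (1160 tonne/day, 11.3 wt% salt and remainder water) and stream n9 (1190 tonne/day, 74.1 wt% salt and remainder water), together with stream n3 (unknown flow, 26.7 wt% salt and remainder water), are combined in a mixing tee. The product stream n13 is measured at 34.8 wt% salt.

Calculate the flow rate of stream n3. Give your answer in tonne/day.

2408 tonne/day

Let n3 be the unknown flow. Total out = 2350 + n3.
salt balance: 1012.9 + 0.267·n3 = 0.348·(2350 + n3)
(0.267 − 0.348)·n3 = 0.348×2350 − 1012.9 = -195.07
n3 = -195.07 / -0.081 = 2408.3 tonne/day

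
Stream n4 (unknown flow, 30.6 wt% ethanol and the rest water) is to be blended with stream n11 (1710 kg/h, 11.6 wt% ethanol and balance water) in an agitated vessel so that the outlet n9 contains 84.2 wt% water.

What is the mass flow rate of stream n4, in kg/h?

Let n4 be the unknown flow. Total out = 1710 + n4.
water balance: 1511.6 + 0.694·n4 = 0.842·(1710 + n4)
(0.694 − 0.842)·n4 = 0.842×1710 − 1511.6 = -71.82
n4 = -71.82 / -0.148 = 485.27 kg/h

485.3 kg/h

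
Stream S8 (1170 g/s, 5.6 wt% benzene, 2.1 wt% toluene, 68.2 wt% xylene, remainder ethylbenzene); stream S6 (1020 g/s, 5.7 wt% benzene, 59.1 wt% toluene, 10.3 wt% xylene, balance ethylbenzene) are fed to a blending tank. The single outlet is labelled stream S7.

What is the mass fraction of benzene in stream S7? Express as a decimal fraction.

Total flow out = 1170 + 1020 = 2190 g/s.
benzene in = 1170×0.056 + 1020×0.057 = 123.66 g/s.
benzene mass fraction in S7 = 123.66/2190 = 0.056.

0.056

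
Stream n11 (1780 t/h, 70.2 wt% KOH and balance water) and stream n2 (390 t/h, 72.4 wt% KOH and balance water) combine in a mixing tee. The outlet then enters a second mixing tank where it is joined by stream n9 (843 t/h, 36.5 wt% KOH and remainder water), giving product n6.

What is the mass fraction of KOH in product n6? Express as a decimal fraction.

Overall, product flow = 3013 t/h.
KOH in = 1780×0.702 + 390×0.724 + 843×0.365 = 1839.6 t/h.
KOH fraction in n6 = 0.611.

0.611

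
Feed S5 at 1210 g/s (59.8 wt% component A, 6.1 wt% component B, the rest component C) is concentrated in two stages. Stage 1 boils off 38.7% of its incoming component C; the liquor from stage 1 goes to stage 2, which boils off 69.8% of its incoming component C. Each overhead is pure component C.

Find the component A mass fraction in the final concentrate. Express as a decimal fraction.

0.8281

component C in feed = 1210×0.341 = 412.61 g/s.
After stage 1: component C left = (1−0.387)×412.61 = 252.93; stream total = 1050.3 g/s.
After stage 2: component C left = (1−0.698)×252.93 = 76.385; final concentrate = 873.77 g/s.
component A fraction = 723.58/873.77 = 0.8281.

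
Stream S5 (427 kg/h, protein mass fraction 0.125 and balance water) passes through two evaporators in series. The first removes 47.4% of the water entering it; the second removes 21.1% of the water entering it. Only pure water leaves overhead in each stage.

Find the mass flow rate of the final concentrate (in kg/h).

water in feed = 427×0.875 = 373.62 kg/h.
After stage 1: water left = (1−0.474)×373.62 = 196.53; stream total = 249.9 kg/h.
After stage 2: water left = (1−0.211)×196.53 = 155.06; final concentrate = 208.43 kg/h.

208.4 kg/h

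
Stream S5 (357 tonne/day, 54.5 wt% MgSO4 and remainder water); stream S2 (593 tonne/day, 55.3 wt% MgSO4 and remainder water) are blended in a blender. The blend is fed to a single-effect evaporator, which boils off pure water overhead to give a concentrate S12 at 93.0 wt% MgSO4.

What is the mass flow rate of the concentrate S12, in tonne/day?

MgSO4 entering = 357×0.545 + 593×0.553 = 522.49 tonne/day.
All MgSO4 reports to S12, so S12 = 522.49/0.930 = 561.82 tonne/day.

561.8 tonne/day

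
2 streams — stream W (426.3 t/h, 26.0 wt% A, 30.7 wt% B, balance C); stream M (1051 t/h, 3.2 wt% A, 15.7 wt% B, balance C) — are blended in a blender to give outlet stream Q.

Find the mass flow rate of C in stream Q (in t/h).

C out = C in = 426.3×0.433 + 1051×0.811 = 1036.9 t/h.

1037 t/h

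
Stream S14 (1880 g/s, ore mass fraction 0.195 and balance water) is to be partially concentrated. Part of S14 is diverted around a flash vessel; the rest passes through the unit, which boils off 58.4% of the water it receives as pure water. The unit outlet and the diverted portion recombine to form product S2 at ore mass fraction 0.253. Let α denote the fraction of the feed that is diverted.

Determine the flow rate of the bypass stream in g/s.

All 1880×0.195 = 366.6 g/s of ore reaches S2, so S2 = 366.6/0.253 = 1449 g/s and vapour = 430.99 g/s.
The evaporator receives (1−α)·1880 of feed at 0.805 water and removes 0.584 of that water:
0.584×0.805×(1−α)×1880 = 430.99
(1−α) = 430.99/883.83 = 0.4876;  α = 0.5124.
Bypass flow = 0.5124×1880 = 963.24 g/s.

963.2 g/s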